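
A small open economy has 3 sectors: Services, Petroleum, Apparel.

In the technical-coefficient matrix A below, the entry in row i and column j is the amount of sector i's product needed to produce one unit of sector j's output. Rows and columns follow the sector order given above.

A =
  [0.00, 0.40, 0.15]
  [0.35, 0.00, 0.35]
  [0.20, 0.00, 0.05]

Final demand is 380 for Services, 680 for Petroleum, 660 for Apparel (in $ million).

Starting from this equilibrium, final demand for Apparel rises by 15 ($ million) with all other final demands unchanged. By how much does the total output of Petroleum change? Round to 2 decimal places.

Δx_2 = 7.95

I − A =
  [   1.00    -0.40    -0.15]
  [  -0.35     1.00    -0.35]
  [  -0.20     0.00     0.95]
Cofactors of I−A, C_ij = (−1)^(i+j)·(minor ij) (rows/columns in the sector order above):
  C_11 = (1.00)(0.95) − (-0.35)(0.00) = 0.9500
  C_12 = −[(-0.35)(0.95) − (-0.35)(-0.20)] = 0.4025
  C_13 = (-0.35)(0.00) − (1.00)(-0.20) = 0.2000
  C_21 = −[(-0.40)(0.95) − (-0.15)(0.00)] = 0.3800
  C_22 = (1.00)(0.95) − (-0.15)(-0.20) = 0.9200
  C_23 = −[(1.00)(0.00) − (-0.40)(-0.20)] = 0.0800
  C_31 = (-0.40)(-0.35) − (-0.15)(1.00) = 0.2900
  C_32 = −[(1.00)(-0.35) − (-0.15)(-0.35)] = 0.4025
  C_33 = (1.00)(1.00) − (-0.40)(-0.35) = 0.8600
det(I−A) = Σ_j (I−A)_1j·C_1j = (1.00)(0.9500) + (-0.40)(0.4025) + (-0.15)(0.2000) = 0.7590
adj(I−A) = Cᵀ =
  [ 0.9500   0.3800   0.2900]
  [ 0.4025   0.9200   0.4025]
  [ 0.2000   0.0800   0.8600]
(I − A)⁻¹ = adj(I−A) / det(I−A) ≈
  [   1.2516     0.5007     0.3821]
  [   0.5303     1.2121     0.5303]
  [   0.2635     0.1054     1.1331]
Δx = (I − A)⁻¹ Δd with Δd having +15 in the Apparel component and 0 elsewhere.
So Δx_2 = L_23 · (+15), where L_23 = adj(I−A)_23 / det(I−A) = 0.4025 / 0.7590.
Δx_2 = 0.4025 × (+15) / 0.7590 = 6.0375 / 0.7590 ≈ 7.95.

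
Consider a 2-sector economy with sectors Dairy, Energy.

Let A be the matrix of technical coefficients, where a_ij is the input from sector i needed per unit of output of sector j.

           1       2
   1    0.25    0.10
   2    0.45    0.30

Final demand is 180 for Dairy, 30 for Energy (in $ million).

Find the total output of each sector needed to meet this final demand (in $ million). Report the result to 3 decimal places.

I − A =
  [   0.75    -0.10]
  [  -0.45     0.70]
det(I−A) = (0.75)(0.70) − (-0.10)(-0.45) = 0.4800
adj(I−A) = [[0.70, 0.10], [0.45, 0.75]]
(I − A)⁻¹ = adj(I−A) / det(I−A) ≈
  [   1.4583     0.2083]
  [   0.9375     1.5625]
x = (I − A)⁻¹ d = adj(I−A)·d / det(I−A), with det(I−A) = 0.4800:
  x_1 = (0.70·180 + 0.10·30) / 0.4800 = 129.00 / 0.4800 = 268.750
  x_2 = (0.45·180 + 0.75·30) / 0.4800 = 103.50 / 0.4800 = 215.625

x_1 = 268.750, x_2 = 215.625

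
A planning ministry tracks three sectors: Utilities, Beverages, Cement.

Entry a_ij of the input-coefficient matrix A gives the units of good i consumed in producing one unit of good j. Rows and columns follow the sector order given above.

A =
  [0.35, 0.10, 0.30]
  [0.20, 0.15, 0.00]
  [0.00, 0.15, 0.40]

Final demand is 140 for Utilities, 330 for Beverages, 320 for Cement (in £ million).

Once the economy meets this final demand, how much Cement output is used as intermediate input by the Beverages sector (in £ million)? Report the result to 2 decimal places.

z_32 = 79.57

I − A =
  [   0.65    -0.10    -0.30]
  [  -0.20     0.85     0.00]
  [   0.00    -0.15     0.60]
Cofactors of I−A, C_ij = (−1)^(i+j)·(minor ij) (rows/columns in the sector order above):
  C_11 = (0.85)(0.60) − (0.00)(-0.15) = 0.5100
  C_12 = −[(-0.20)(0.60) − (0.00)(0.00)] = 0.1200
  C_13 = (-0.20)(-0.15) − (0.85)(0.00) = 0.0300
  C_21 = −[(-0.10)(0.60) − (-0.30)(-0.15)] = 0.1050
  C_22 = (0.65)(0.60) − (-0.30)(0.00) = 0.3900
  C_23 = −[(0.65)(-0.15) − (-0.10)(0.00)] = 0.0975
  C_31 = (-0.10)(0.00) − (-0.30)(0.85) = 0.2550
  C_32 = −[(0.65)(0.00) − (-0.30)(-0.20)] = 0.0600
  C_33 = (0.65)(0.85) − (-0.10)(-0.20) = 0.5325
det(I−A) = Σ_j (I−A)_1j·C_1j = (0.65)(0.5100) + (-0.10)(0.1200) + (-0.30)(0.0300) = 0.3105
adj(I−A) = Cᵀ =
  [ 0.5100   0.1050   0.2550]
  [ 0.1200   0.3900   0.0600]
  [ 0.0300   0.0975   0.5325]
(I − A)⁻¹ = adj(I−A) / det(I−A) ≈
  [   1.6425     0.3382     0.8213]
  [   0.3865     1.2560     0.1932]
  [   0.0966     0.3140     1.7150]
First solve x = (I − A)⁻¹ d = adj(I−A)·d / det(I−A); in particular x_2 = (0.1200·140 + 0.3900·330 + 0.0600·320) / 0.3105 = 164.70 / 0.3105 ≈ 530.4348.
Intermediate flow from 3 to 2: z_32 = a_32 · x_2 = 0.15 × 164.70 / 0.3105 = 24.705 / 0.3105 ≈ 79.57.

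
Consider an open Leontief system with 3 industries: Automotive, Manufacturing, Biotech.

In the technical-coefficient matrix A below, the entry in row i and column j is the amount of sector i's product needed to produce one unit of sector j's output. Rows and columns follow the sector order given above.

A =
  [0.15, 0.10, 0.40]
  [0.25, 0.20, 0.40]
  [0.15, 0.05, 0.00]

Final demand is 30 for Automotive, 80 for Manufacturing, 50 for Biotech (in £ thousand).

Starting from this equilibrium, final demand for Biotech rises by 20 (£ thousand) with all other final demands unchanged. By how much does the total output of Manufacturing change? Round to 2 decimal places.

Δx_2 = 15.20

I − A =
  [   0.85    -0.10    -0.40]
  [  -0.25     0.80    -0.40]
  [  -0.15    -0.05     1.00]
Cofactors of I−A, C_ij = (−1)^(i+j)·(minor ij) (rows/columns in the sector order above):
  C_11 = (0.80)(1.00) − (-0.40)(-0.05) = 0.7800
  C_12 = −[(-0.25)(1.00) − (-0.40)(-0.15)] = 0.3100
  C_13 = (-0.25)(-0.05) − (0.80)(-0.15) = 0.1325
  C_21 = −[(-0.10)(1.00) − (-0.40)(-0.05)] = 0.1200
  C_22 = (0.85)(1.00) − (-0.40)(-0.15) = 0.7900
  C_23 = −[(0.85)(-0.05) − (-0.10)(-0.15)] = 0.0575
  C_31 = (-0.10)(-0.40) − (-0.40)(0.80) = 0.3600
  C_32 = −[(0.85)(-0.40) − (-0.40)(-0.25)] = 0.4400
  C_33 = (0.85)(0.80) − (-0.10)(-0.25) = 0.6550
det(I−A) = Σ_j (I−A)_1j·C_1j = (0.85)(0.7800) + (-0.10)(0.3100) + (-0.40)(0.1325) = 0.5790
adj(I−A) = Cᵀ =
  [ 0.7800   0.1200   0.3600]
  [ 0.3100   0.7900   0.4400]
  [ 0.1325   0.0575   0.6550]
(I − A)⁻¹ = adj(I−A) / det(I−A) ≈
  [   1.3472     0.2073     0.6218]
  [   0.5354     1.3644     0.7599]
  [   0.2288     0.0993     1.1313]
Δx = (I − A)⁻¹ Δd with Δd having +20 in the Biotech component and 0 elsewhere.
So Δx_2 = L_23 · (+20), where L_23 = adj(I−A)_23 / det(I−A) = 0.4400 / 0.5790.
Δx_2 = 0.4400 × (+20) / 0.5790 = 8.80 / 0.5790 ≈ 15.20.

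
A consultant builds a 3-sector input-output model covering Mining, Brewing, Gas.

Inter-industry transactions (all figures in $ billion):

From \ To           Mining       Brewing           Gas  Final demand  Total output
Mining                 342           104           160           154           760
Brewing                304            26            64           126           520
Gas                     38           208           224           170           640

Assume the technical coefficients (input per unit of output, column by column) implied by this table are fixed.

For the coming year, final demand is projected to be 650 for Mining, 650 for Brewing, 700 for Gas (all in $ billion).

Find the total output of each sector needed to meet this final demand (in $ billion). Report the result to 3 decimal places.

x_1 = 3314.336, x_2 = 2373.678, x_3 = 2792.597

Technical coefficients a_ij = z_ij / X_j:
  a_11 = 342/760 = 0.45, a_21 = 304/760 = 0.40, a_31 = 38/760 = 0.05
  a_12 = 104/520 = 0.20, a_22 = 26/520 = 0.05, a_32 = 208/520 = 0.40
  a_13 = 160/640 = 0.25, a_23 = 64/640 = 0.10, a_33 = 224/640 = 0.35
I − A =
  [   0.55    -0.20    -0.25]
  [  -0.40     0.95    -0.10]
  [  -0.05    -0.40     0.65]
Cofactors of I−A, C_ij = (−1)^(i+j)·(minor ij) (rows/columns in the sector order above):
  C_11 = (0.95)(0.65) − (-0.10)(-0.40) = 0.5775
  C_12 = −[(-0.40)(0.65) − (-0.10)(-0.05)] = 0.2650
  C_13 = (-0.40)(-0.40) − (0.95)(-0.05) = 0.2075
  C_21 = −[(-0.20)(0.65) − (-0.25)(-0.40)] = 0.2300
  C_22 = (0.55)(0.65) − (-0.25)(-0.05) = 0.3450
  C_23 = −[(0.55)(-0.40) − (-0.20)(-0.05)] = 0.2300
  C_31 = (-0.20)(-0.10) − (-0.25)(0.95) = 0.2575
  C_32 = −[(0.55)(-0.10) − (-0.25)(-0.40)] = 0.1550
  C_33 = (0.55)(0.95) − (-0.20)(-0.40) = 0.4425
det(I−A) = Σ_j (I−A)_1j·C_1j = (0.55)(0.5775) + (-0.20)(0.2650) + (-0.25)(0.2075) = 0.21275
adj(I−A) = Cᵀ =
  [ 0.5775   0.2300   0.2575]
  [ 0.2650   0.3450   0.1550]
  [ 0.2075   0.2300   0.4425]
(I − A)⁻¹ = adj(I−A) / det(I−A) ≈
  [   2.7145     1.0811     1.2103]
  [   1.2456     1.6216     0.7286]
  [   0.9753     1.0811     2.0799]
x = (I − A)⁻¹ d = adj(I−A)·d / det(I−A), with det(I−A) = 0.21275:
  x_1 = (0.5775·650 + 0.2300·650 + 0.2575·700) / 0.21275 = 705.125 / 0.21275 ≈ 3314.336
  x_2 = (0.2650·650 + 0.3450·650 + 0.1550·700) / 0.21275 = 505.00 / 0.21275 ≈ 2373.678
  x_3 = (0.2075·650 + 0.2300·650 + 0.4425·700) / 0.21275 = 594.125 / 0.21275 ≈ 2792.597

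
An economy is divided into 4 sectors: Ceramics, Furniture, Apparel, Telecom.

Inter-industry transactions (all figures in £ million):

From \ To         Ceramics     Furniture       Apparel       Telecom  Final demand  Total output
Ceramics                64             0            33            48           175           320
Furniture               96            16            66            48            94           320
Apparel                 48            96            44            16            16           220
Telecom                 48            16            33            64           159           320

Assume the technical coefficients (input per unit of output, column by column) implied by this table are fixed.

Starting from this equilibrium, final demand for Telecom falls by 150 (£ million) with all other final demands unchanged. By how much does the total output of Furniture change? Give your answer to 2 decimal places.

Δx_2 = -62.36

Technical coefficients a_ij = z_ij / X_j:
  a_11 = 64/320 = 0.20, a_21 = 96/320 = 0.30, a_31 = 48/320 = 0.15, a_41 = 48/320 = 0.15
  a_12 = 0/320 = 0.00, a_22 = 16/320 = 0.05, a_32 = 96/320 = 0.30, a_42 = 16/320 = 0.05
  a_13 = 33/220 = 0.15, a_23 = 66/220 = 0.30, a_33 = 44/220 = 0.20, a_43 = 33/220 = 0.15
  a_14 = 48/320 = 0.15, a_24 = 48/320 = 0.15, a_34 = 16/320 = 0.05, a_44 = 64/320 = 0.20
I − A =
  [   0.80     0.00    -0.15    -0.15]
  [  -0.30     0.95    -0.30    -0.15]
  [  -0.15    -0.30     0.80    -0.05]
  [  -0.15    -0.05    -0.15     0.80]
Compute the cofactors C_ij = (−1)^(i+j)·(3×3 minor ij) of I−A; the adjugate is their transpose:
adj(I−A) = Cᵀ =
  [ 0.515375   0.049125   0.136500   0.114375]
  [ 0.249375   0.465500   0.249375   0.149625]
  [ 0.199500   0.188375   0.578375   0.108875]
  [ 0.149625   0.073625   0.149625   0.501125]
det(I−A) = Σ_j (I−A)_1j·C_1j = (0.80)(0.515375) + (0.00)(0.249375) + (-0.15)(0.199500) + (-0.15)(0.149625) = 0.35993125
(I − A)⁻¹ = adj(I−A) / det(I−A) ≈
  [   1.4319     0.1365     0.3792     0.3178]
  [   0.6928     1.2933     0.6928     0.4157]
  [   0.5543     0.5234     1.6069     0.3025]
  [   0.4157     0.2046     0.4157     1.3923]
Δx = (I − A)⁻¹ Δd with Δd having -150 in the Telecom component and 0 elsewhere.
So Δx_2 = L_24 · (-150), where L_24 = adj(I−A)_24 / det(I−A) = 0.149625 / 0.35993125.
Δx_2 = 0.149625 × (-150) / 0.35993125 = -22.44375 / 0.35993125 ≈ -62.36.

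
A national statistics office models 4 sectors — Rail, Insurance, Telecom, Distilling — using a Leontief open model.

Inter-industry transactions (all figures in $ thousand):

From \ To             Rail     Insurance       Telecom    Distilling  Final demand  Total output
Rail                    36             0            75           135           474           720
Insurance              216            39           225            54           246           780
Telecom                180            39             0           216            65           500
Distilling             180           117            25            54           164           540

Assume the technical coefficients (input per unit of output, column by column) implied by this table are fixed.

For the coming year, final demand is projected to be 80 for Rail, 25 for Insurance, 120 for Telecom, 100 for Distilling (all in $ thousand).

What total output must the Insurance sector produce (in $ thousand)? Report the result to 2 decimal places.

Technical coefficients a_ij = z_ij / X_j:
  a_RR = 36/720 = 0.05, a_IR = 216/720 = 0.30, a_TR = 180/720 = 0.25, a_DR = 180/720 = 0.25
  a_RI = 0/780 = 0.00, a_II = 39/780 = 0.05, a_TI = 39/780 = 0.05, a_DI = 117/780 = 0.15
  a_RT = 75/500 = 0.15, a_IT = 225/500 = 0.45, a_TT = 0/500 = 0.00, a_DT = 25/500 = 0.05
  a_RD = 135/540 = 0.25, a_ID = 54/540 = 0.10, a_TD = 216/540 = 0.40, a_DD = 54/540 = 0.10
I − A =
  [   0.95     0.00    -0.15    -0.25]
  [  -0.30     0.95    -0.45    -0.10]
  [  -0.25    -0.05     1.00    -0.40]
  [  -0.25    -0.15    -0.05     0.90]
Compute the cofactors C_ij = (−1)^(i+j)·(3×3 minor ij) of I−A; the adjugate is their transpose:
adj(I−A) = Cᵀ =
  [ 0.773500   0.053875   0.154750   0.289625]
  [ 0.436500   0.721625   0.409375   0.383375]
  [ 0.337750   0.106000   0.727375   0.428875]
  [ 0.306375   0.141125   0.151625   0.843250]
det(I−A) = Σ_j (I−A)_1j·C_1j = (0.95)(0.773500) + (0.00)(0.436500) + (-0.15)(0.337750) + (-0.25)(0.306375) = 0.60756875
(I − A)⁻¹ = adj(I−A) / det(I−A) ≈
  [   1.2731     0.0887     0.2547     0.4767]
  [   0.7184     1.1877     0.6738     0.6310]
  [   0.5559     0.1745     1.1972     0.7059]
  [   0.5043     0.2323     0.2496     1.3879]
x = (I − A)⁻¹ d = adj(I−A)·d / det(I−A), with det(I−A) = 0.60756875:
  x_R = (0.773500·80 + 0.053875·25 + 0.154750·120 + 0.289625·100) / 0.60756875 = 110.759375 / 0.60756875 ≈ 182.30
  x_I = (0.436500·80 + 0.721625·25 + 0.409375·120 + 0.383375·100) / 0.60756875 = 140.423125 / 0.60756875 ≈ 231.12
  x_T = (0.337750·80 + 0.106000·25 + 0.727375·120 + 0.428875·100) / 0.60756875 = 159.8425 / 0.60756875 ≈ 263.09
  x_D = (0.306375·80 + 0.141125·25 + 0.151625·120 + 0.843250·100) / 0.60756875 = 130.558125 / 0.60756875 ≈ 214.89

x_I = 231.12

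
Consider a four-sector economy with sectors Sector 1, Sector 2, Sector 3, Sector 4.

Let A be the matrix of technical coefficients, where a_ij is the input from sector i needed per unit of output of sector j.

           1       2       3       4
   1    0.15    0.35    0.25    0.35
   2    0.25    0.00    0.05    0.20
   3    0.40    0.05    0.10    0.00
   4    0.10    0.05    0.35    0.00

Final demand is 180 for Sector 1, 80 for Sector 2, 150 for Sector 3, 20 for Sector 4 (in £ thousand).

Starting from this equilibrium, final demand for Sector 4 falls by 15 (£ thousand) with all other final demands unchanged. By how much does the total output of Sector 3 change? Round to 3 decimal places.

I − A =
  [   0.85    -0.35    -0.25    -0.35]
  [  -0.25     1.00    -0.05    -0.20]
  [  -0.40    -0.05     0.90     0.00]
  [  -0.10    -0.05    -0.35     1.00]
Compute the cofactors C_ij = (−1)^(i+j)·(3×3 minor ij) of I−A; the adjugate is their transpose:
adj(I−A) = Cᵀ =
  [ 0.885000   0.349375   0.412875   0.379625]
  [ 0.291000   0.584500   0.198375   0.218750]
  [ 0.409500   0.187750   0.707625   0.180875]
  [ 0.246375   0.129875   0.298875   0.574000]
det(I−A) = Σ_j (I−A)_1j·C_1j = (0.85)(0.885000) + (-0.35)(0.291000) + (-0.25)(0.409500) + (-0.35)(0.246375) = 0.46179375
(I − A)⁻¹ = adj(I−A) / det(I−A) ≈
  [   1.9164     0.7566     0.8941     0.8221]
  [   0.6302     1.2657     0.4296     0.4737]
  [   0.8868     0.4066     1.5323     0.3917]
  [   0.5335     0.2812     0.6472     1.2430]
Δx = (I − A)⁻¹ Δd with Δd having -15 in the Sector 4 component and 0 elsewhere.
So Δx_3 = L_34 · (-15), where L_34 = adj(I−A)_34 / det(I−A) = 0.180875 / 0.46179375.
Δx_3 = 0.180875 × (-15) / 0.46179375 = -2.713125 / 0.46179375 ≈ -5.875.

Δx_3 = -5.875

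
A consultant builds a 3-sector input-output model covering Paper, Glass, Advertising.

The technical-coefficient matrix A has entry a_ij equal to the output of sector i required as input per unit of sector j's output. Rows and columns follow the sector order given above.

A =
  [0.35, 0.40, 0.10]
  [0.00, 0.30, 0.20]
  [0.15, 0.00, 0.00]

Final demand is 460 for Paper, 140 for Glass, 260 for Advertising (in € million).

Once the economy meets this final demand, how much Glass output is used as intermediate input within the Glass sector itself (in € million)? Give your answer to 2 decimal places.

z_GG = 94.68

I − A =
  [   0.65    -0.40    -0.10]
  [   0.00     0.70    -0.20]
  [  -0.15     0.00     1.00]
Cofactors of I−A, C_ij = (−1)^(i+j)·(minor ij) (rows/columns in the sector order above):
  C_11 = (0.70)(1.00) − (-0.20)(0.00) = 0.7000
  C_12 = −[(0.00)(1.00) − (-0.20)(-0.15)] = 0.0300
  C_13 = (0.00)(0.00) − (0.70)(-0.15) = 0.1050
  C_21 = −[(-0.40)(1.00) − (-0.10)(0.00)] = 0.4000
  C_22 = (0.65)(1.00) − (-0.10)(-0.15) = 0.6350
  C_23 = −[(0.65)(0.00) − (-0.40)(-0.15)] = 0.0600
  C_31 = (-0.40)(-0.20) − (-0.10)(0.70) = 0.1500
  C_32 = −[(0.65)(-0.20) − (-0.10)(0.00)] = 0.1300
  C_33 = (0.65)(0.70) − (-0.40)(0.00) = 0.4550
det(I−A) = Σ_j (I−A)_1j·C_1j = (0.65)(0.7000) + (-0.40)(0.0300) + (-0.10)(0.1050) = 0.4325
adj(I−A) = Cᵀ =
  [ 0.7000   0.4000   0.1500]
  [ 0.0300   0.6350   0.1300]
  [ 0.1050   0.0600   0.4550]
(I − A)⁻¹ = adj(I−A) / det(I−A) ≈
  [   1.6185     0.9249     0.3468]
  [   0.0694     1.4682     0.3006]
  [   0.2428     0.1387     1.0520]
First solve x = (I − A)⁻¹ d = adj(I−A)·d / det(I−A); in particular x_G = (0.0300·460 + 0.6350·140 + 0.1300·260) / 0.4325 = 136.50 / 0.4325 ≈ 315.6069.
Intermediate flow from G to G: z_GG = a_GG · x_G = 0.30 × 136.50 / 0.4325 = 40.95 / 0.4325 ≈ 94.68.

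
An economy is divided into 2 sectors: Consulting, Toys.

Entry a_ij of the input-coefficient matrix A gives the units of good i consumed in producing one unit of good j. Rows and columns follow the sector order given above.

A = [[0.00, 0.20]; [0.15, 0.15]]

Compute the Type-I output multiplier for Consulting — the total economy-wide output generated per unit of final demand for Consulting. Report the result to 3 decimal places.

I − A =
  [   1.00    -0.20]
  [  -0.15     0.85]
det(I−A) = (1.00)(0.85) − (-0.20)(-0.15) = 0.8200
adj(I−A) = [[0.85, 0.20], [0.15, 1.00]]
(I − A)⁻¹ = adj(I−A) / det(I−A) ≈
  [   1.0366     0.2439]
  [   0.1829     1.2195]
The output multiplier for sector j is the column-j sum of the Leontief inverse (I − A)⁻¹ = adj(I−A) / det(I−A).
Column 1 of adj(I−A): (0.85, 0.15); det(I−A) = 0.8200.
m_1 = (0.85 + 0.15) / 0.8200 = 1.00 / 0.8200 ≈ 1.220.

m_1 = 1.220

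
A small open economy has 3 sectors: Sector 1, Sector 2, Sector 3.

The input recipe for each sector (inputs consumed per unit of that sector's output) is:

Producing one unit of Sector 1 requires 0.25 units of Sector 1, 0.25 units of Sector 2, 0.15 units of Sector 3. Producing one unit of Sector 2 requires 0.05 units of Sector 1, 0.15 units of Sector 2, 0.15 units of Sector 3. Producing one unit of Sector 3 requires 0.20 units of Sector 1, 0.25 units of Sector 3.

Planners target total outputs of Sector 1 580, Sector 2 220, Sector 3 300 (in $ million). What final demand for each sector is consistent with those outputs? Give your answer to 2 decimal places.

d_1 = 364.00, d_2 = 42.00, d_3 = 105.00

I − A =
  [   0.75    -0.05    -0.20]
  [  -0.25     0.85     0.00]
  [  -0.15    -0.15     0.75]
d = (I − A) x:
  d_1 = (+0.75)·580 + (-0.05)·220 + (-0.20)·300 = 364.00
  d_2 = (-0.25)·580 + (+0.85)·220 + (+0.00)·300 = 42.00
  d_3 = (-0.15)·580 + (-0.15)·220 + (+0.75)·300 = 105.00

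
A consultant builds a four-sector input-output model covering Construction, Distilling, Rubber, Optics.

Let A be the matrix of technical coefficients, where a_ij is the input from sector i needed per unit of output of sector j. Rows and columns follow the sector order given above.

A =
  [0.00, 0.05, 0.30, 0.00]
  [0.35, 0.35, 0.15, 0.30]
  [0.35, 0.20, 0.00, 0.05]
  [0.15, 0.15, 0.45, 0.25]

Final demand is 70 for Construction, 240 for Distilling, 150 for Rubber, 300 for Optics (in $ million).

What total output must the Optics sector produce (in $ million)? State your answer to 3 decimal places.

I − A =
  [   1.00    -0.05    -0.30     0.00]
  [  -0.35     0.65    -0.15    -0.30]
  [  -0.35    -0.20     1.00    -0.05]
  [  -0.15    -0.15    -0.45     0.75]
Compute the cofactors C_ij = (−1)^(i+j)·(3×3 minor ij) of I−A; the adjugate is their transpose:
adj(I−A) = Cᵀ =
  [ 0.377250   0.083625   0.145125   0.043125]
  [ 0.387375   0.646500   0.339750   0.281250]
  [ 0.223875   0.171000   0.427125   0.096875]
  [ 0.287250   0.248625   0.353250   0.510625]
det(I−A) = Σ_j (I−A)_1j·C_1j = (1.00)(0.377250) + (-0.05)(0.387375) + (-0.30)(0.223875) + (0.00)(0.287250) = 0.29071875
(I − A)⁻¹ = adj(I−A) / det(I−A) ≈
  [   1.2976     0.2876     0.4992     0.1483]
  [   1.3325     2.2238     1.1687     0.9674]
  [   0.7701     0.5882     1.4692     0.3332]
  [   0.9881     0.8552     1.2151     1.7564]
x = (I − A)⁻¹ d = adj(I−A)·d / det(I−A), with det(I−A) = 0.29071875:
  x_1 = (0.377250·70 + 0.083625·240 + 0.145125·150 + 0.043125·300) / 0.29071875 = 81.18375 / 0.29071875 ≈ 279.252
  x_2 = (0.387375·70 + 0.646500·240 + 0.339750·150 + 0.281250·300) / 0.29071875 = 317.61375 / 0.29071875 ≈ 1092.512
  x_3 = (0.223875·70 + 0.171000·240 + 0.427125·150 + 0.096875·300) / 0.29071875 = 149.8425 / 0.29071875 ≈ 515.421
  x_4 = (0.287250·70 + 0.248625·240 + 0.353250·150 + 0.510625·300) / 0.29071875 = 285.9525 / 0.29071875 ≈ 983.605

x_4 = 983.605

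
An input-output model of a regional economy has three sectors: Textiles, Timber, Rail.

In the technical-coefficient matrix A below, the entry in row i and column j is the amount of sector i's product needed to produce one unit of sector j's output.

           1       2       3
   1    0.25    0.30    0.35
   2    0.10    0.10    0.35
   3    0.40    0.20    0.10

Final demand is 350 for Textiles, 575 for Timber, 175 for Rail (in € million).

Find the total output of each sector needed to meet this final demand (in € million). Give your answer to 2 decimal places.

I − A =
  [   0.75    -0.30    -0.35]
  [  -0.10     0.90    -0.35]
  [  -0.40    -0.20     0.90]
Cofactors of I−A, C_ij = (−1)^(i+j)·(minor ij) (rows/columns in the sector order above):
  C_11 = (0.90)(0.90) − (-0.35)(-0.20) = 0.7400
  C_12 = −[(-0.10)(0.90) − (-0.35)(-0.40)] = 0.2300
  C_13 = (-0.10)(-0.20) − (0.90)(-0.40) = 0.3800
  C_21 = −[(-0.30)(0.90) − (-0.35)(-0.20)] = 0.3400
  C_22 = (0.75)(0.90) − (-0.35)(-0.40) = 0.5350
  C_23 = −[(0.75)(-0.20) − (-0.30)(-0.40)] = 0.2700
  C_31 = (-0.30)(-0.35) − (-0.35)(0.90) = 0.4200
  C_32 = −[(0.75)(-0.35) − (-0.35)(-0.10)] = 0.2975
  C_33 = (0.75)(0.90) − (-0.30)(-0.10) = 0.6450
det(I−A) = Σ_j (I−A)_1j·C_1j = (0.75)(0.7400) + (-0.30)(0.2300) + (-0.35)(0.3800) = 0.3530
adj(I−A) = Cᵀ =
  [ 0.7400   0.3400   0.4200]
  [ 0.2300   0.5350   0.2975]
  [ 0.3800   0.2700   0.6450]
(I − A)⁻¹ = adj(I−A) / det(I−A) ≈
  [   2.0963     0.9632     1.1898]
  [   0.6516     1.5156     0.8428]
  [   1.0765     0.7649     1.8272]
x = (I − A)⁻¹ d = adj(I−A)·d / det(I−A), with det(I−A) = 0.3530:
  x_1 = (0.7400·350 + 0.3400·575 + 0.4200·175) / 0.3530 = 528.00 / 0.3530 ≈ 1495.75
  x_2 = (0.2300·350 + 0.5350·575 + 0.2975·175) / 0.3530 = 440.1875 / 0.3530 ≈ 1246.99
  x_3 = (0.3800·350 + 0.2700·575 + 0.6450·175) / 0.3530 = 401.125 / 0.3530 ≈ 1136.33

x_1 = 1495.75, x_2 = 1246.99, x_3 = 1136.33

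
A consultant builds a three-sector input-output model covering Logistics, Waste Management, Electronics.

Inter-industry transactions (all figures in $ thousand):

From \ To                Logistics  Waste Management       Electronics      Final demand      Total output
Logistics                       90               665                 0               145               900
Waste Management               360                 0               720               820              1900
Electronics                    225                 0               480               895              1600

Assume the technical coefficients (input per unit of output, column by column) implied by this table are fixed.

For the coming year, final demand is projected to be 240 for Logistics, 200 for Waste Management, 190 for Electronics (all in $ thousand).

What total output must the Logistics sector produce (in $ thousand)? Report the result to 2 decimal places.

x_L = 501.24

Technical coefficients a_ij = z_ij / X_j:
  a_LL = 90/900 = 0.10, a_WL = 360/900 = 0.40, a_EL = 225/900 = 0.25
  a_LW = 665/1900 = 0.35, a_WW = 0/1900 = 0.00, a_EW = 0/1900 = 0.00
  a_LE = 0/1600 = 0.00, a_WE = 720/1600 = 0.45, a_EE = 480/1600 = 0.30
I − A =
  [   0.90    -0.35     0.00]
  [  -0.40     1.00    -0.45]
  [  -0.25     0.00     0.70]
Cofactors of I−A, C_ij = (−1)^(i+j)·(minor ij) (rows/columns in the sector order above):
  C_11 = (1.00)(0.70) − (-0.45)(0.00) = 0.7000
  C_12 = −[(-0.40)(0.70) − (-0.45)(-0.25)] = 0.3925
  C_13 = (-0.40)(0.00) − (1.00)(-0.25) = 0.2500
  C_21 = −[(-0.35)(0.70) − (0.00)(0.00)] = 0.2450
  C_22 = (0.90)(0.70) − (0.00)(-0.25) = 0.6300
  C_23 = −[(0.90)(0.00) − (-0.35)(-0.25)] = 0.0875
  C_31 = (-0.35)(-0.45) − (0.00)(1.00) = 0.1575
  C_32 = −[(0.90)(-0.45) − (0.00)(-0.40)] = 0.4050
  C_33 = (0.90)(1.00) − (-0.35)(-0.40) = 0.7600
det(I−A) = Σ_j (I−A)_1j·C_1j = (0.90)(0.7000) + (-0.35)(0.3925) + (0.00)(0.2500) = 0.492625
adj(I−A) = Cᵀ =
  [ 0.7000   0.2450   0.1575]
  [ 0.3925   0.6300   0.4050]
  [ 0.2500   0.0875   0.7600]
(I − A)⁻¹ = adj(I−A) / det(I−A) ≈
  [   1.4210     0.4973     0.3197]
  [   0.7968     1.2789     0.8221]
  [   0.5075     0.1776     1.5428]
x = (I − A)⁻¹ d = adj(I−A)·d / det(I−A), with det(I−A) = 0.492625:
  x_L = (0.7000·240 + 0.2450·200 + 0.1575·190) / 0.492625 = 246.925 / 0.492625 ≈ 501.24
  x_W = (0.3925·240 + 0.6300·200 + 0.4050·190) / 0.492625 = 297.15 / 0.492625 ≈ 603.20
  x_E = (0.2500·240 + 0.0875·200 + 0.7600·190) / 0.492625 = 221.90 / 0.492625 ≈ 450.44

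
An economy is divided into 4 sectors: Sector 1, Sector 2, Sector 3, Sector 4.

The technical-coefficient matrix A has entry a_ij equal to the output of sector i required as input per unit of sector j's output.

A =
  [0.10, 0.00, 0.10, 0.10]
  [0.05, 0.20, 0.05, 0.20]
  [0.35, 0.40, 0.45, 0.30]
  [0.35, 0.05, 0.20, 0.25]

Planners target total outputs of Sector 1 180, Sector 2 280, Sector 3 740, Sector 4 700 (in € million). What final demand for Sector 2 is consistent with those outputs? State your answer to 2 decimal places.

d_2 = 38.00

I − A =
  [   0.90     0.00    -0.10    -0.10]
  [  -0.05     0.80    -0.05    -0.20]
  [  -0.35    -0.40     0.55    -0.30]
  [  -0.35    -0.05    -0.20     0.75]
d = (I − A) x:
  d_1 = (+0.90)·180 + (+0.00)·280 + (-0.10)·740 + (-0.10)·700 = 18.00
  d_2 = (-0.05)·180 + (+0.80)·280 + (-0.05)·740 + (-0.20)·700 = 38.00
  d_3 = (-0.35)·180 + (-0.40)·280 + (+0.55)·740 + (-0.30)·700 = 22.00
  d_4 = (-0.35)·180 + (-0.05)·280 + (-0.20)·740 + (+0.75)·700 = 300.00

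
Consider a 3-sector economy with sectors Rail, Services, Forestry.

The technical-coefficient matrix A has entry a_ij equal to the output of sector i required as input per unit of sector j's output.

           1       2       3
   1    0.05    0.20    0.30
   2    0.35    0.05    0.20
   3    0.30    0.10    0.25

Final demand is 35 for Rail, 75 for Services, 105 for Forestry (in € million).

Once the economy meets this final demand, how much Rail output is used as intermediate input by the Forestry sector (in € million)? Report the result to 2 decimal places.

I − A =
  [   0.95    -0.20    -0.30]
  [  -0.35     0.95    -0.20]
  [  -0.30    -0.10     0.75]
Cofactors of I−A, C_ij = (−1)^(i+j)·(minor ij) (rows/columns in the sector order above):
  C_11 = (0.95)(0.75) − (-0.20)(-0.10) = 0.6925
  C_12 = −[(-0.35)(0.75) − (-0.20)(-0.30)] = 0.3225
  C_13 = (-0.35)(-0.10) − (0.95)(-0.30) = 0.3200
  C_21 = −[(-0.20)(0.75) − (-0.30)(-0.10)] = 0.1800
  C_22 = (0.95)(0.75) − (-0.30)(-0.30) = 0.6225
  C_23 = −[(0.95)(-0.10) − (-0.20)(-0.30)] = 0.1550
  C_31 = (-0.20)(-0.20) − (-0.30)(0.95) = 0.3250
  C_32 = −[(0.95)(-0.20) − (-0.30)(-0.35)] = 0.2950
  C_33 = (0.95)(0.95) − (-0.20)(-0.35) = 0.8325
det(I−A) = Σ_j (I−A)_1j·C_1j = (0.95)(0.6925) + (-0.20)(0.3225) + (-0.30)(0.3200) = 0.497375
adj(I−A) = Cᵀ =
  [ 0.6925   0.1800   0.3250]
  [ 0.3225   0.6225   0.2950]
  [ 0.3200   0.1550   0.8325]
(I − A)⁻¹ = adj(I−A) / det(I−A) ≈
  [   1.3923     0.3619     0.6534]
  [   0.6484     1.2516     0.5931]
  [   0.6434     0.3116     1.6738]
First solve x = (I − A)⁻¹ d = adj(I−A)·d / det(I−A); in particular x_3 = (0.3200·35 + 0.1550·75 + 0.8325·105) / 0.497375 = 110.2375 / 0.497375 ≈ 221.6386.
Intermediate flow from 1 to 3: z_13 = a_13 · x_3 = 0.30 × 110.2375 / 0.497375 = 33.07125 / 0.497375 ≈ 66.49.

z_13 = 66.49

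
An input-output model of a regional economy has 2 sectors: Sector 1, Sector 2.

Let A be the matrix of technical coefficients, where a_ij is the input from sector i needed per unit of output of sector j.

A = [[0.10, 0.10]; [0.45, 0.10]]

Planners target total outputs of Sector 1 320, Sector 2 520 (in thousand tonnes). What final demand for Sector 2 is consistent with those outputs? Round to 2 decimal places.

I − A =
  [   0.90    -0.10]
  [  -0.45     0.90]
d = (I − A) x:
  d_1 = (+0.90)·320 + (-0.10)·520 = 236.00
  d_2 = (-0.45)·320 + (+0.90)·520 = 324.00

d_2 = 324.00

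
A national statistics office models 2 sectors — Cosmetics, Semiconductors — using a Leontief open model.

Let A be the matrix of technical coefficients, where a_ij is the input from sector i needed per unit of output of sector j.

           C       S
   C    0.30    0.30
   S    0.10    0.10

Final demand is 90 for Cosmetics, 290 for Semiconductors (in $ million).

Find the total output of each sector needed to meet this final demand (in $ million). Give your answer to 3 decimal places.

I − A =
  [   0.70    -0.30]
  [  -0.10     0.90]
det(I−A) = (0.70)(0.90) − (-0.30)(-0.10) = 0.6000
adj(I−A) = [[0.90, 0.30], [0.10, 0.70]]
(I − A)⁻¹ = adj(I−A) / det(I−A) ≈
  [   1.5000     0.5000]
  [   0.1667     1.1667]
x = (I − A)⁻¹ d = adj(I−A)·d / det(I−A), with det(I−A) = 0.6000:
  x_C = (0.90·90 + 0.30·290) / 0.6000 = 168.00 / 0.6000 = 280.000
  x_S = (0.10·90 + 0.70·290) / 0.6000 = 212.00 / 0.6000 ≈ 353.333

x_C = 280.000, x_S = 353.333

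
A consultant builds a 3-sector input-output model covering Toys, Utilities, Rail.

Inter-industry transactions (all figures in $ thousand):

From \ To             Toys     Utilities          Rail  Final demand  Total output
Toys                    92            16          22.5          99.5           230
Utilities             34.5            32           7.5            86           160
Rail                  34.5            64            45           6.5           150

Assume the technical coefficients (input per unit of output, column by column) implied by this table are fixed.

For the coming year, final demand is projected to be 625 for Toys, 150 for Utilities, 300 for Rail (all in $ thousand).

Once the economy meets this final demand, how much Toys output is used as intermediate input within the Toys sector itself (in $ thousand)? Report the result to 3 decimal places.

z_TT = 552.231

Technical coefficients a_ij = z_ij / X_j:
  a_TT = 92/230 = 0.40, a_UT = 34.5/230 = 0.15, a_RT = 34.5/230 = 0.15
  a_TU = 16/160 = 0.10, a_UU = 32/160 = 0.20, a_RU = 64/160 = 0.40
  a_TR = 22.5/150 = 0.15, a_UR = 7.5/150 = 0.05, a_RR = 45/150 = 0.30
I − A =
  [   0.60    -0.10    -0.15]
  [  -0.15     0.80    -0.05]
  [  -0.15    -0.40     0.70]
Cofactors of I−A, C_ij = (−1)^(i+j)·(minor ij) (rows/columns in the sector order above):
  C_11 = (0.80)(0.70) − (-0.05)(-0.40) = 0.5400
  C_12 = −[(-0.15)(0.70) − (-0.05)(-0.15)] = 0.1125
  C_13 = (-0.15)(-0.40) − (0.80)(-0.15) = 0.1800
  C_21 = −[(-0.10)(0.70) − (-0.15)(-0.40)] = 0.1300
  C_22 = (0.60)(0.70) − (-0.15)(-0.15) = 0.3975
  C_23 = −[(0.60)(-0.40) − (-0.10)(-0.15)] = 0.2550
  C_31 = (-0.10)(-0.05) − (-0.15)(0.80) = 0.1250
  C_32 = −[(0.60)(-0.05) − (-0.15)(-0.15)] = 0.0525
  C_33 = (0.60)(0.80) − (-0.10)(-0.15) = 0.4650
det(I−A) = Σ_j (I−A)_1j·C_1j = (0.60)(0.5400) + (-0.10)(0.1125) + (-0.15)(0.1800) = 0.28575
adj(I−A) = Cᵀ =
  [ 0.5400   0.1300   0.1250]
  [ 0.1125   0.3975   0.0525]
  [ 0.1800   0.2550   0.4650]
(I − A)⁻¹ = adj(I−A) / det(I−A) ≈
  [   1.8898     0.4549     0.4374]
  [   0.3937     1.3911     0.1837]
  [   0.6299     0.8924     1.6273]
First solve x = (I − A)⁻¹ d = adj(I−A)·d / det(I−A); in particular x_T = (0.5400·625 + 0.1300·150 + 0.1250·300) / 0.28575 = 394.50 / 0.28575 ≈ 1380.57743.
Intermediate flow from T to T: z_TT = a_TT · x_T = 0.40 × 394.50 / 0.28575 = 157.80 / 0.28575 ≈ 552.231.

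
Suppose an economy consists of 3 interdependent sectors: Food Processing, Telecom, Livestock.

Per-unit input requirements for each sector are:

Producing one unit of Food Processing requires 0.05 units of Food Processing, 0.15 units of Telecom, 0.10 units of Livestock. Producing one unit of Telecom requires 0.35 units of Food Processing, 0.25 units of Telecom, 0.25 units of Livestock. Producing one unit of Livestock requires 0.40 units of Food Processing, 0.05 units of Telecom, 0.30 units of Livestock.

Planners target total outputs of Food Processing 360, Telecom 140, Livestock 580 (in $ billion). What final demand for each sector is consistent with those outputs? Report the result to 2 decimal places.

d_1 = 61.00, d_2 = 22.00, d_3 = 335.00

I − A =
  [   0.95    -0.35    -0.40]
  [  -0.15     0.75    -0.05]
  [  -0.10    -0.25     0.70]
d = (I − A) x:
  d_1 = (+0.95)·360 + (-0.35)·140 + (-0.40)·580 = 61.00
  d_2 = (-0.15)·360 + (+0.75)·140 + (-0.05)·580 = 22.00
  d_3 = (-0.10)·360 + (-0.25)·140 + (+0.70)·580 = 335.00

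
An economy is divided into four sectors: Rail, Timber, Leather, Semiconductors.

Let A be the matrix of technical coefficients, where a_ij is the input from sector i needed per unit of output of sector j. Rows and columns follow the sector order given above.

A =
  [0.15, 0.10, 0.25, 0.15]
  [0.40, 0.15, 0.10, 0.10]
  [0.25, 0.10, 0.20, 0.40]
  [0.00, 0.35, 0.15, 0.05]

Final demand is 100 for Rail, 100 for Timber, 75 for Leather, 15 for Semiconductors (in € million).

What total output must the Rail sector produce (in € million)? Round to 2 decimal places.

x_R = 274.06

I − A =
  [   0.85    -0.10    -0.25    -0.15]
  [  -0.40     0.85    -0.10    -0.10]
  [  -0.25    -0.10     0.80    -0.40]
  [   0.00    -0.35    -0.15     0.95]
Compute the cofactors C_ij = (−1)^(i+j)·(3×3 minor ij) of I−A; the adjugate is their transpose:
adj(I−A) = Cᵀ =
  [ 0.542000   0.173000   0.228500   0.200000]
  [ 0.307500   0.530000   0.197500   0.187500]
  [ 0.287125   0.236625   0.597625   0.321875]
  [ 0.158625   0.232625   0.167125   0.471875]
det(I−A) = Σ_j (I−A)_1j·C_1j = (0.85)(0.542000) + (-0.10)(0.307500) + (-0.25)(0.287125) + (-0.15)(0.158625) = 0.334375
(I − A)⁻¹ = adj(I−A) / det(I−A) ≈
  [   1.6209     0.5174     0.6834     0.5981]
  [   0.9196     1.5850     0.5907     0.5607]
  [   0.8587     0.7077     1.7873     0.9626]
  [   0.4744     0.6957     0.4998     1.4112]
x = (I − A)⁻¹ d = adj(I−A)·d / det(I−A), with det(I−A) = 0.334375:
  x_R = (0.542000·100 + 0.173000·100 + 0.228500·75 + 0.200000·15) / 0.334375 = 91.6375 / 0.334375 ≈ 274.06
  x_T = (0.307500·100 + 0.530000·100 + 0.197500·75 + 0.187500·15) / 0.334375 = 101.375 / 0.334375 ≈ 303.18
  x_L = (0.287125·100 + 0.236625·100 + 0.597625·75 + 0.321875·15) / 0.334375 = 102.025 / 0.334375 ≈ 305.12
  x_S = (0.158625·100 + 0.232625·100 + 0.167125·75 + 0.471875·15) / 0.334375 = 58.7375 / 0.334375 ≈ 175.66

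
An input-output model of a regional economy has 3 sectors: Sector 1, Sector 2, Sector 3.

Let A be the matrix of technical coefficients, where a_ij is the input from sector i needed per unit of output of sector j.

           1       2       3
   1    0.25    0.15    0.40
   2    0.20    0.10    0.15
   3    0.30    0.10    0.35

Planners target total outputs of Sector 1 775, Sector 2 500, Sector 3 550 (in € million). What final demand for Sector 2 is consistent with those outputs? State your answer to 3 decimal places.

I − A =
  [   0.75    -0.15    -0.40]
  [  -0.20     0.90    -0.15]
  [  -0.30    -0.10     0.65]
d = (I − A) x:
  d_1 = (+0.75)·775 + (-0.15)·500 + (-0.40)·550 = 286.250
  d_2 = (-0.20)·775 + (+0.90)·500 + (-0.15)·550 = 212.500
  d_3 = (-0.30)·775 + (-0.10)·500 + (+0.65)·550 = 75.000

d_2 = 212.500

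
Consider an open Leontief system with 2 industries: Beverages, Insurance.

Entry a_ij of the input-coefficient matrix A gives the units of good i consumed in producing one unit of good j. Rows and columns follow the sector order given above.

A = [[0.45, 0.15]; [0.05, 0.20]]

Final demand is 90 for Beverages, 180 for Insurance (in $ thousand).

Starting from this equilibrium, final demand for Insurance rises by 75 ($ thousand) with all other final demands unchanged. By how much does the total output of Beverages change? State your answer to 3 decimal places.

Δx_1 = 26.012

I − A =
  [   0.55    -0.15]
  [  -0.05     0.80]
det(I−A) = (0.55)(0.80) − (-0.15)(-0.05) = 0.4325
adj(I−A) = [[0.80, 0.15], [0.05, 0.55]]
(I − A)⁻¹ = adj(I−A) / det(I−A) ≈
  [   1.8497     0.3468]
  [   0.1156     1.2717]
Δx = (I − A)⁻¹ Δd with Δd having +75 in the Insurance component and 0 elsewhere.
So Δx_1 = L_12 · (+75), where L_12 = adj(I−A)_12 / det(I−A) = 0.15 / 0.4325.
Δx_1 = 0.15 × (+75) / 0.4325 = 11.25 / 0.4325 ≈ 26.012.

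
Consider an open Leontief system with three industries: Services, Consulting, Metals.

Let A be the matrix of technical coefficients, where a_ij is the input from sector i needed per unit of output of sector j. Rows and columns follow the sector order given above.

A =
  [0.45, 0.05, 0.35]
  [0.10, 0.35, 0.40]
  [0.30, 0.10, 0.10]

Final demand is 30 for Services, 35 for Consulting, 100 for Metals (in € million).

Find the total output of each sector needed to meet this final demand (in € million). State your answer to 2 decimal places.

I − A =
  [   0.55    -0.05    -0.35]
  [  -0.10     0.65    -0.40]
  [  -0.30    -0.10     0.90]
Cofactors of I−A, C_ij = (−1)^(i+j)·(minor ij) (rows/columns in the sector order above):
  C_11 = (0.65)(0.90) − (-0.40)(-0.10) = 0.5450
  C_12 = −[(-0.10)(0.90) − (-0.40)(-0.30)] = 0.2100
  C_13 = (-0.10)(-0.10) − (0.65)(-0.30) = 0.2050
  C_21 = −[(-0.05)(0.90) − (-0.35)(-0.10)] = 0.0800
  C_22 = (0.55)(0.90) − (-0.35)(-0.30) = 0.3900
  C_23 = −[(0.55)(-0.10) − (-0.05)(-0.30)] = 0.0700
  C_31 = (-0.05)(-0.40) − (-0.35)(0.65) = 0.2475
  C_32 = −[(0.55)(-0.40) − (-0.35)(-0.10)] = 0.2550
  C_33 = (0.55)(0.65) − (-0.05)(-0.10) = 0.3525
det(I−A) = Σ_j (I−A)_1j·C_1j = (0.55)(0.5450) + (-0.05)(0.2100) + (-0.35)(0.2050) = 0.2175
adj(I−A) = Cᵀ =
  [ 0.5450   0.0800   0.2475]
  [ 0.2100   0.3900   0.2550]
  [ 0.2050   0.0700   0.3525]
(I − A)⁻¹ = adj(I−A) / det(I−A) ≈
  [   2.5057     0.3678     1.1379]
  [   0.9655     1.7931     1.1724]
  [   0.9425     0.3218     1.6207]
x = (I − A)⁻¹ d = adj(I−A)·d / det(I−A), with det(I−A) = 0.2175:
  x_S = (0.5450·30 + 0.0800·35 + 0.2475·100) / 0.2175 = 43.90 / 0.2175 ≈ 201.84
  x_C = (0.2100·30 + 0.3900·35 + 0.2550·100) / 0.2175 = 45.45 / 0.2175 ≈ 208.97
  x_M = (0.2050·30 + 0.0700·35 + 0.3525·100) / 0.2175 = 43.85 / 0.2175 ≈ 201.61

x_S = 201.84, x_C = 208.97, x_M = 201.61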